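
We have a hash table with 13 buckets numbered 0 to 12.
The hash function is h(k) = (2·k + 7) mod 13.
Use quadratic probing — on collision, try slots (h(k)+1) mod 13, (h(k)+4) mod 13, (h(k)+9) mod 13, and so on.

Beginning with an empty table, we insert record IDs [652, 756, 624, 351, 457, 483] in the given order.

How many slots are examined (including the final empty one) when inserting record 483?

5

652 hashes to 11; slot 11 is free => place at 11.
756 hashes to 11; 11 taken => place at 12.
624 hashes to 7; slot 7 is free => place at 7.
351 hashes to 7; 7 taken => place at 8.
457 hashes to 11; 11,12 taken => place at 2.
483 hashes to 11; 11,12,2,7 taken => place at 1.
Table: [—, 483, 457, —, —, —, —, 624, 351, —, —, 652, 756]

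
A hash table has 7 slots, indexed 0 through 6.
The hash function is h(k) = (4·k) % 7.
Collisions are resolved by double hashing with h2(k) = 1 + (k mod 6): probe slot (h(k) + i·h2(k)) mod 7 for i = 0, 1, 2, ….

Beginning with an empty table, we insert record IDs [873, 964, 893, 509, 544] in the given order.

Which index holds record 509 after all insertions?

5

873 hashes to 6; slot 6 is free -> place at 6.
964 hashes to 6, h2=5; 6 taken -> place at 4.
893 hashes to 2; slot 2 is free -> place at 2.
509 hashes to 6, h2=6; 6 taken -> place at 5.
544 hashes to 6, h2=5; 6,4,2 taken -> place at 0.
Table: [544, _, 893, _, 964, 509, 873]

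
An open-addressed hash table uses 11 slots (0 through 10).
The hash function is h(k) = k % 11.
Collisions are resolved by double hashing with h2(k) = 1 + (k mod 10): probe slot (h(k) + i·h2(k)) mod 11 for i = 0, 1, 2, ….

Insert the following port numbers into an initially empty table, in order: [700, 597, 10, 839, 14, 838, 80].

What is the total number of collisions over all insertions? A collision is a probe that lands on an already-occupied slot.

4

700: h=7 → slot 7
597: h=3 → slot 3
10: h=10 → slot 10
839: h=3, h2=10, probe 3,2 → slot 2
14: h=3, h2=5, probe 3,8 → slot 8
838: h=2, h2=9, probe 2,0 → slot 0
80: h=3, h2=1, probe 3,4 → slot 4
Table: [838, ., 839, 597, 80, ., ., 700, 14, ., 10]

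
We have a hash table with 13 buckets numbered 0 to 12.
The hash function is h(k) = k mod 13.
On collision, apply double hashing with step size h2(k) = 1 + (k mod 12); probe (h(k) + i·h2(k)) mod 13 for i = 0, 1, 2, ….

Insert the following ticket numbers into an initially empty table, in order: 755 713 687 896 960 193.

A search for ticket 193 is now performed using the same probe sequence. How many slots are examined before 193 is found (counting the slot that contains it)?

755 hashes to 1; slot 1 is free -> place at 1.
713 hashes to 11; slot 11 is free -> place at 11.
687 hashes to 11, h2=4; 11 taken -> place at 2.
896 hashes to 12; slot 12 is free -> place at 12.
960 hashes to 11, h2=1; 11,12 taken -> place at 0.
193 hashes to 11, h2=2; 11,0,2 taken -> place at 4.
Table: [960, 755, 687, —, 193, —, —, —, —, —, —, 713, 896]
Lookup 193: h=11, h2=2, probe 11,0,2,4 → found at 4.

4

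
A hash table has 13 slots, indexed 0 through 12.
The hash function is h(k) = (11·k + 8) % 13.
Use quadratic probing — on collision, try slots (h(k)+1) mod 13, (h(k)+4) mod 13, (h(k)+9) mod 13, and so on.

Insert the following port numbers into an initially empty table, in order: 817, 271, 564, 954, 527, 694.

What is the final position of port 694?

817: h=12 => slot 12
271: h=12, probe 12,0 => slot 0
564: h=11 => slot 11
954: h=11, probe 11,12,2 => slot 2
527: h=7 => slot 7
694: h=11, probe 11,12,2,7,1 => slot 1
Table: [271, 694, 954, _, _, _, _, 527, _, _, _, 564, 817]

1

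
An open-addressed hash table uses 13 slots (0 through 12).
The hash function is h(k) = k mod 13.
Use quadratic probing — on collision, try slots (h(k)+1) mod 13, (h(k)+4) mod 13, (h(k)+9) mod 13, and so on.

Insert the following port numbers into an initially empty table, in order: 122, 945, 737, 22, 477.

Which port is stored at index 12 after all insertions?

122 hashes to 5; slot 5 is free → place at 5.
945 hashes to 9; slot 9 is free → place at 9.
737 hashes to 9; 9 taken → place at 10.
22 hashes to 9; 9,10 taken → place at 0.
477 hashes to 9; 9,10,0,5 taken → place at 12.
Table: [22, _, _, _, _, 122, _, _, _, 945, 737, _, 477]

477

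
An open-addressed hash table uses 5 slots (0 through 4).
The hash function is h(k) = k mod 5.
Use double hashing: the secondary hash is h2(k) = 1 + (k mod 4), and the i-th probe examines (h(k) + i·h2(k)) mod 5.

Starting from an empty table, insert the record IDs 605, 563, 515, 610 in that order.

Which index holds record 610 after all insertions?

Insert 605: h=0, slot 0 empty => index 0.
Insert 563: h=3, slot 3 empty => index 3.
Insert 515: h=0, h2=4, slot 0 occupied => index 4.
Insert 610: h=0, h2=3, slots 0,3 occupied => index 1.
Table: [605, 610, ., 563, 515]

1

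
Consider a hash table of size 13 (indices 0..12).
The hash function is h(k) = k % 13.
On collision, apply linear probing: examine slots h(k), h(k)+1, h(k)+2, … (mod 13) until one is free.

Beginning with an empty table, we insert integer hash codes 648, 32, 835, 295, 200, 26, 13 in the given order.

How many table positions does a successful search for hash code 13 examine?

2

648: h=11 => slot 11
32: h=6 => slot 6
835: h=3 => slot 3
295: h=9 => slot 9
200: h=5 => slot 5
26: h=0 => slot 0
13: h=0, probe 0,1 => slot 1
Table: [26, 13, ∅, 835, ∅, 200, 32, ∅, ∅, 295, ∅, 648, ∅]
Lookup 13: h=0, probe 0,1 → found at 1.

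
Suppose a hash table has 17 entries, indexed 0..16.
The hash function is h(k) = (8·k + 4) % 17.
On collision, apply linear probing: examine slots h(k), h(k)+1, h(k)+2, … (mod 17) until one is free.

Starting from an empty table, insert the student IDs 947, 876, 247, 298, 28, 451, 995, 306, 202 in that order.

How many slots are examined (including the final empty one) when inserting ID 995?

5

Insert 947: h=15, slot 15 empty -> index 15.
Insert 876: h=8, slot 8 empty -> index 8.
Insert 247: h=8, slot 8 occupied -> index 9.
Insert 298: h=8, slots 8,9 occupied -> index 10.
Insert 28: h=7, slot 7 empty -> index 7.
Insert 451: h=8, slots 8,9,10 occupied -> index 11.
Insert 995: h=8, slots 8,9,10,11 occupied -> index 12.
Insert 306: h=4, slot 4 empty -> index 4.
Insert 202: h=5, slot 5 empty -> index 5.
Table: [—, —, —, —, 306, 202, —, 28, 876, 247, 298, 451, 995, —, —, 947, —]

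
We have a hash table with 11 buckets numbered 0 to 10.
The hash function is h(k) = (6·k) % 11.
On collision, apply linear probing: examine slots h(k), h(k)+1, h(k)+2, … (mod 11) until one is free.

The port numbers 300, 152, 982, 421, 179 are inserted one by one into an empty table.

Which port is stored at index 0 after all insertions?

300: h=7 → slot 7
152: h=10 → slot 10
982: h=7, probe 7,8 → slot 8
421: h=7, probe 7,8,9 → slot 9
179: h=7, probe 7,8,9,10,0 → slot 0
Table: [179, ., ., ., ., ., ., 300, 982, 421, 152]

179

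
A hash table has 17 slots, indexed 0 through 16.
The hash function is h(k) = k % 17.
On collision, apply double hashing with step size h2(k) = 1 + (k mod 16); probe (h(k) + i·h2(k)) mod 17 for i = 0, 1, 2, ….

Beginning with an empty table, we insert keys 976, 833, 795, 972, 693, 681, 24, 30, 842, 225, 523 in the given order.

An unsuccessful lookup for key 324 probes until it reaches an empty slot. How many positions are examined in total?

2

976: h=7 → slot 7
833: h=0 → slot 0
795: h=13 → slot 13
972: h=3 → slot 3
693: h=13, h2=6, probe 13,2 → slot 2
681: h=1 → slot 1
24: h=7, h2=9, probe 7,16 → slot 16
30: h=13, h2=15, probe 13,11 → slot 11
842: h=9 → slot 9
225: h=4 → slot 4
523: h=13, h2=12, probe 13,8 → slot 8
Table: [833, 681, 693, 972, 225, -, -, 976, 523, 842, -, 30, -, 795, -, -, 24]
Lookup 324: h=1, h2=5, probe 1,6 → slot 6 empty, not found.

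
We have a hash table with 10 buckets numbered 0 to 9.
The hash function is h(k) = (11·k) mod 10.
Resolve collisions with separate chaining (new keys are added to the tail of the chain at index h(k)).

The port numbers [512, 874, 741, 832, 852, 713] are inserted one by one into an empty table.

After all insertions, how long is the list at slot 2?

512 -> bucket 2
874 -> bucket 4
741 -> bucket 1
832 -> bucket 2 (collision)
852 -> bucket 2 (collision)
713 -> bucket 3
Final buckets:
0: -
1: 741
2: 512 -> 832 -> 852
3: 713
4: 874
5: -
6: -
7: -
8: -
9: -

3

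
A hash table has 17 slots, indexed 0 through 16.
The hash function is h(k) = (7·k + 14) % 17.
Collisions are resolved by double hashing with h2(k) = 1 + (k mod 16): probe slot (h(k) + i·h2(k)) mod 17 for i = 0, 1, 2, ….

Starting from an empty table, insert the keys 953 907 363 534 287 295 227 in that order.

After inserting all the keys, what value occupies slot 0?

Insert 953: h=4, slot 4 empty -> index 4.
Insert 907: h=5, slot 5 empty -> index 5.
Insert 363: h=5, h2=12, slot 5 occupied -> index 0.
Insert 534: h=12, slot 12 empty -> index 12.
Insert 287: h=0, h2=16, slot 0 occupied -> index 16.
Insert 295: h=5, h2=8, slot 5 occupied -> index 13.
Insert 227: h=5, h2=4, slot 5 occupied -> index 9.
Table: [363, ∅, ∅, ∅, 953, 907, ∅, ∅, ∅, 227, ∅, ∅, 534, 295, ∅, ∅, 287]

363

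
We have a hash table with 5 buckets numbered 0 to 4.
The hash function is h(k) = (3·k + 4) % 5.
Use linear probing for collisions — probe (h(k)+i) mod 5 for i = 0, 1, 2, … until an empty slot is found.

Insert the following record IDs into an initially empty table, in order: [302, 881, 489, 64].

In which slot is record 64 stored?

3

302 hashes to 0; slot 0 is free -> place at 0.
881 hashes to 2; slot 2 is free -> place at 2.
489 hashes to 1; slot 1 is free -> place at 1.
64 hashes to 1; 1,2 taken -> place at 3.
Table: [302, 489, 881, 64, _]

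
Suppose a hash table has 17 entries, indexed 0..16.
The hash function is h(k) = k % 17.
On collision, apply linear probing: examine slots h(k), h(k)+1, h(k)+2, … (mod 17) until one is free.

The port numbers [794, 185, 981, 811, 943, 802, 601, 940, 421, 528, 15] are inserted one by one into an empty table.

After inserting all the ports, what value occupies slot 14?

794 hashes to 12; slot 12 is free -> place at 12.
185 hashes to 15; slot 15 is free -> place at 15.
981 hashes to 12; 12 taken -> place at 13.
811 hashes to 12; 12,13 taken -> place at 14.
943 hashes to 8; slot 8 is free -> place at 8.
802 hashes to 3; slot 3 is free -> place at 3.
601 hashes to 6; slot 6 is free -> place at 6.
940 hashes to 5; slot 5 is free -> place at 5.
421 hashes to 13; 13,14,15 taken -> place at 16.
528 hashes to 1; slot 1 is free -> place at 1.
15 hashes to 15; 15,16 taken -> place at 0.
Table: [15, 528, _, 802, _, 940, 601, _, 943, _, _, _, 794, 981, 811, 185, 421]

811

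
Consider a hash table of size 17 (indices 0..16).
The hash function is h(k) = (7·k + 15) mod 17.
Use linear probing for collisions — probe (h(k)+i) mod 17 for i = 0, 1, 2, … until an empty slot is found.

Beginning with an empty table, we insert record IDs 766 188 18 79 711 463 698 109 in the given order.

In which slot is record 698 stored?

766: h=5 -> slot 5
188: h=5, probe 5,6 -> slot 6
18: h=5, probe 5,6,7 -> slot 7
79: h=7, probe 7,8 -> slot 8
711: h=11 -> slot 11
463: h=9 -> slot 9
698: h=5, probe 5,6,7,8,9,10 -> slot 10
109: h=13 -> slot 13
Table: [., ., ., ., ., 766, 188, 18, 79, 463, 698, 711, ., 109, ., ., .]

10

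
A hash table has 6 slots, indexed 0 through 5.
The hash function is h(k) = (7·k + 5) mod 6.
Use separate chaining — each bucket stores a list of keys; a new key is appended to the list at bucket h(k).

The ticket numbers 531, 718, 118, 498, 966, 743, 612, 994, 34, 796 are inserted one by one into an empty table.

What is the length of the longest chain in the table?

531 → bucket 2
718 → bucket 3
118 → bucket 3 (collision)
498 → bucket 5
966 → bucket 5 (collision)
743 → bucket 4
612 → bucket 5 (collision)
994 → bucket 3 (collision)
34 → bucket 3 (collision)
796 → bucket 3 (collision)
Final buckets:
0: .
1: .
2: 531
3: 718 -> 118 -> 994 -> 34 -> 796
4: 743
5: 498 -> 966 -> 612

5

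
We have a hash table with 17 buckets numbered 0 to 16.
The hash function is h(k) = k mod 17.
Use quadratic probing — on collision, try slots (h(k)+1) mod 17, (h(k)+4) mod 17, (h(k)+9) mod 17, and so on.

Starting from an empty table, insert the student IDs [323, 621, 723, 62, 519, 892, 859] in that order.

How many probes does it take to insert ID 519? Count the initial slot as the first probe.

323: h=0 -> slot 0
621: h=9 -> slot 9
723: h=9, probe 9,10 -> slot 10
62: h=11 -> slot 11
519: h=9, probe 9,10,13 -> slot 13
892: h=8 -> slot 8
859: h=9, probe 9,10,13,1 -> slot 1
Table: [323, 859, —, —, —, —, —, —, 892, 621, 723, 62, —, 519, —, —, —]

3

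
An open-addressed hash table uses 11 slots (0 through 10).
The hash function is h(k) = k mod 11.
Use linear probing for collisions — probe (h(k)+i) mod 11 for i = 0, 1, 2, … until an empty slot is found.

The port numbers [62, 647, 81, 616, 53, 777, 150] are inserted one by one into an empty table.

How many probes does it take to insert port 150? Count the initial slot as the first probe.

6

62: h=7 => slot 7
647: h=9 => slot 9
81: h=4 => slot 4
616: h=0 => slot 0
53: h=9, probe 9,10 => slot 10
777: h=7, probe 7,8 => slot 8
150: h=7, probe 7,8,9,10,0,1 => slot 1
Table: [616, 150, ., ., 81, ., ., 62, 777, 647, 53]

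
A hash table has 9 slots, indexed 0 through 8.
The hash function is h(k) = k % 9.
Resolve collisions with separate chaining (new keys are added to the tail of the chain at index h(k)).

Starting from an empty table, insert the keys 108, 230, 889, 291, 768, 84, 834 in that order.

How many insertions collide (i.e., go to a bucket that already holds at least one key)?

108 → bucket 0
230 → bucket 5
889 → bucket 7
291 → bucket 3
768 → bucket 3 (collision)
84 → bucket 3 (collision)
834 → bucket 6
Final buckets:
0: 108
1: —
2: —
3: 291 -> 768 -> 84
4: —
5: 230
6: 834
7: 889
8: —

2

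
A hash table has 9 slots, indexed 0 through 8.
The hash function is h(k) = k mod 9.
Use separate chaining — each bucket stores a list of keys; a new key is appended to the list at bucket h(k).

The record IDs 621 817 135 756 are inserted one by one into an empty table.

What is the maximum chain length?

3

Insert 621: h=0, bucket 0 empty -> new chain.
Insert 817: h=7, bucket 7 empty -> new chain.
Insert 135: h=0, bucket 0 nonempty -> append to chain.
Insert 756: h=0, bucket 0 nonempty -> append to chain.
Final buckets:
0: 621 -> 135 -> 756
1: —
2: —
3: —
4: —
5: —
6: —
7: 817
8: —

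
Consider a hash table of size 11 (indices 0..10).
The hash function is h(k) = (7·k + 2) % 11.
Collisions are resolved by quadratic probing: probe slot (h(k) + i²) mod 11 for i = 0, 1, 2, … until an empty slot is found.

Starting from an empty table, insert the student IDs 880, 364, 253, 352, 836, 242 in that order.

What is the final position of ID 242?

880: h=2 → slot 2
364: h=9 → slot 9
253: h=2, probe 2,3 → slot 3
352: h=2, probe 2,3,6 → slot 6
836: h=2, probe 2,3,6,0 → slot 0
242: h=2, probe 2,3,6,0,7 → slot 7
Table: [836, ∅, 880, 253, ∅, ∅, 352, 242, ∅, 364, ∅]

7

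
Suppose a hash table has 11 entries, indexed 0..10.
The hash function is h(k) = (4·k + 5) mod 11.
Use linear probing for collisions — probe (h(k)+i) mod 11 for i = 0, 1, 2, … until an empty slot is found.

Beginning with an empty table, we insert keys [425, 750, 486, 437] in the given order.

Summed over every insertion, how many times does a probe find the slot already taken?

1

Insert 425: h=0, slot 0 empty => index 0.
Insert 750: h=2, slot 2 empty => index 2.
Insert 486: h=2, slot 2 occupied => index 3.
Insert 437: h=4, slot 4 empty => index 4.
Table: [425, _, 750, 486, 437, _, _, _, _, _, _]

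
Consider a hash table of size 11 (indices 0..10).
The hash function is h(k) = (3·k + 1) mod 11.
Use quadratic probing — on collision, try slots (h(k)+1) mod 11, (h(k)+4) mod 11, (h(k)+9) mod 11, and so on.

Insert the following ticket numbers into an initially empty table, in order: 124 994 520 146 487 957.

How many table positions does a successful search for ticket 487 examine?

4

124: h=10 → slot 10
994: h=2 → slot 2
520: h=10, probe 10,0 → slot 0
146: h=10, probe 10,0,3 → slot 3
487: h=10, probe 10,0,3,8 → slot 8
957: h=1 → slot 1
Table: [520, 957, 994, 146, —, —, —, —, 487, —, 124]
Lookup 487: h=10, probe 10,0,3,8 → found at 8.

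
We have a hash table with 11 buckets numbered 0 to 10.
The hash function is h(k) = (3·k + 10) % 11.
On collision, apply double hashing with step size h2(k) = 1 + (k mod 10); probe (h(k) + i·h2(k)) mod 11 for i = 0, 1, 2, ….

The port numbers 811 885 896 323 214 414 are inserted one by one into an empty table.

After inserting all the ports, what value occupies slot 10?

896

811 hashes to 1; slot 1 is free → place at 1.
885 hashes to 3; slot 3 is free → place at 3.
896 hashes to 3, h2=7; 3 taken → place at 10.
323 hashes to 0; slot 0 is free → place at 0.
214 hashes to 3, h2=5; 3 taken → place at 8.
414 hashes to 9; slot 9 is free → place at 9.
Table: [323, 811, _, 885, _, _, _, _, 214, 414, 896]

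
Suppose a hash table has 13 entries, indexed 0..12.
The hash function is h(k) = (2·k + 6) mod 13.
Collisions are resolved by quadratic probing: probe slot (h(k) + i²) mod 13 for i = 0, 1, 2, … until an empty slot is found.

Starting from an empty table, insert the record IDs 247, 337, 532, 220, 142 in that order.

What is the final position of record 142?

0

247: h=6 → slot 6
337: h=4 → slot 4
532: h=4, probe 4,5 → slot 5
220: h=4, probe 4,5,8 → slot 8
142: h=4, probe 4,5,8,0 → slot 0
Table: [142, —, —, —, 337, 532, 247, —, 220, —, —, —, —]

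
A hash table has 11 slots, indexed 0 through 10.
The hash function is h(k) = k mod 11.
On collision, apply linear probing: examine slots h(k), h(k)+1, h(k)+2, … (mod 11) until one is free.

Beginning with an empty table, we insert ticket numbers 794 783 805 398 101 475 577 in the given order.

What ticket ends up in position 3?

783

794: h=2 → slot 2
783: h=2, probe 2,3 → slot 3
805: h=2, probe 2,3,4 → slot 4
398: h=2, probe 2,3,4,5 → slot 5
101: h=2, probe 2,3,4,5,6 → slot 6
475: h=2, probe 2,3,4,5,6,7 → slot 7
577: h=5, probe 5,6,7,8 → slot 8
Table: [_, _, 794, 783, 805, 398, 101, 475, 577, _, _]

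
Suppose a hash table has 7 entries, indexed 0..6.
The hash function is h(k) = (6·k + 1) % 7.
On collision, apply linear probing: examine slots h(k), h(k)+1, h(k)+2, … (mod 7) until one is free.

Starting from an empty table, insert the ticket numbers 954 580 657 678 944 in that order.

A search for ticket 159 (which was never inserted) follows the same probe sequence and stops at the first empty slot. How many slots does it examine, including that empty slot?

5

954: h=6 => slot 6
580: h=2 => slot 2
657: h=2, probe 2,3 => slot 3
678: h=2, probe 2,3,4 => slot 4
944: h=2, probe 2,3,4,5 => slot 5
Table: [—, —, 580, 657, 678, 944, 954]
Lookup 159: h=3, probe 3,4,5,6,0 → slot 0 empty, not found.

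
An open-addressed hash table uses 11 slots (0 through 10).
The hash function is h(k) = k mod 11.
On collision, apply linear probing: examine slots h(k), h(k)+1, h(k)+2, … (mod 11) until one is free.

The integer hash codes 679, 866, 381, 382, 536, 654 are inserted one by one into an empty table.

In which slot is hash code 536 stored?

0

679: h=8 => slot 8
866: h=8, probe 8,9 => slot 9
381: h=7 => slot 7
382: h=8, probe 8,9,10 => slot 10
536: h=8, probe 8,9,10,0 => slot 0
654: h=5 => slot 5
Table: [536, ., ., ., ., 654, ., 381, 679, 866, 382]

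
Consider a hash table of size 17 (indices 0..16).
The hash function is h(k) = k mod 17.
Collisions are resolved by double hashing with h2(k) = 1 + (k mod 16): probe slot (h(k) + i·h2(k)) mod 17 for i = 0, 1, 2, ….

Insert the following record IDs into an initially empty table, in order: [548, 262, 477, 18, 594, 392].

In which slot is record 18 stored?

Insert 548: h=4, slot 4 empty => index 4.
Insert 262: h=7, slot 7 empty => index 7.
Insert 477: h=1, slot 1 empty => index 1.
Insert 18: h=1, h2=3, slots 1,4,7 occupied => index 10.
Insert 594: h=16, slot 16 empty => index 16.
Insert 392: h=1, h2=9, slots 1,10 occupied => index 2.
Table: [., 477, 392, ., 548, ., ., 262, ., ., 18, ., ., ., ., ., 594]

10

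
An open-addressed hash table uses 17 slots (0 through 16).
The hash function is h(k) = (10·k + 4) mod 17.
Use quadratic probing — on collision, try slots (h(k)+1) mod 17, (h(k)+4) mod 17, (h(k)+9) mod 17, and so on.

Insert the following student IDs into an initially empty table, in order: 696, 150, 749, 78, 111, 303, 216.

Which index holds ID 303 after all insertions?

Insert 696: h=11, slot 11 empty => index 11.
Insert 150: h=8, slot 8 empty => index 8.
Insert 749: h=14, slot 14 empty => index 14.
Insert 78: h=2, slot 2 empty => index 2.
Insert 111: h=9, slot 9 empty => index 9.
Insert 303: h=8, slots 8,9 occupied => index 12.
Insert 216: h=5, slot 5 empty => index 5.
Table: [-, -, 78, -, -, 216, -, -, 150, 111, -, 696, 303, -, 749, -, -]

12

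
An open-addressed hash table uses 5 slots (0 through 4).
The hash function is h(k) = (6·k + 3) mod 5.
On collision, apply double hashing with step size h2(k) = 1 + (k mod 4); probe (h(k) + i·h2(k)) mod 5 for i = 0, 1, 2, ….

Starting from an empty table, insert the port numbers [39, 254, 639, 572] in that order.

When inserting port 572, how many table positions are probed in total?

Insert 39: h=2, slot 2 empty => index 2.
Insert 254: h=2, h2=3, slot 2 occupied => index 0.
Insert 639: h=2, h2=4, slot 2 occupied => index 1.
Insert 572: h=0, h2=1, slots 0,1,2 occupied => index 3.
Table: [254, 639, 39, 572, —]

4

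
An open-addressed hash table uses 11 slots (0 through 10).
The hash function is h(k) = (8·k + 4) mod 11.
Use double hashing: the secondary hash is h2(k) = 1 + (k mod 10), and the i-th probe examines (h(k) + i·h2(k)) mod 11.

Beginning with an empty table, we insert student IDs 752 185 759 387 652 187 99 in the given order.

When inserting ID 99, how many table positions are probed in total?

752: h=3 => slot 3
185: h=10 => slot 10
759: h=4 => slot 4
387: h=9 => slot 9
652: h=6 => slot 6
187: h=4, h2=8, probe 4,1 => slot 1
99: h=4, h2=10, probe 4,3,2 => slot 2
Table: [—, 187, 99, 752, 759, —, 652, —, —, 387, 185]

3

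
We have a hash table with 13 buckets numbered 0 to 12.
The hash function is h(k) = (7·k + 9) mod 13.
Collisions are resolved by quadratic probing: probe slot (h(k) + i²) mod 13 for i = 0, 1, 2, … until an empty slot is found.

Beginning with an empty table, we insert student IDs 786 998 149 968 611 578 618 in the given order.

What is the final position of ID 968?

3

786: h=12 => slot 12
998: h=1 => slot 1
149: h=12, probe 12,0 => slot 0
968: h=12, probe 12,0,3 => slot 3
611: h=9 => slot 9
578: h=12, probe 12,0,3,8 => slot 8
618: h=6 => slot 6
Table: [149, 998, -, 968, -, -, 618, -, 578, 611, -, -, 786]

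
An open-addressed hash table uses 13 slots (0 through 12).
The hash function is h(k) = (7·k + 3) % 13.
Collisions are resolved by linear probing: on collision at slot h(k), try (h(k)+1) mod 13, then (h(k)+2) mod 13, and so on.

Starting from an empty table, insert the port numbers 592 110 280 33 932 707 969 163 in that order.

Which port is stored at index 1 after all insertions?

592: h=0 → slot 0
110: h=6 → slot 6
280: h=0, probe 0,1 → slot 1
33: h=0, probe 0,1,2 → slot 2
932: h=1, probe 1,2,3 → slot 3
707: h=12 → slot 12
969: h=0, probe 0,1,2,3,4 → slot 4
163: h=0, probe 0,1,2,3,4,5 → slot 5
Table: [592, 280, 33, 932, 969, 163, 110, —, —, —, —, —, 707]

280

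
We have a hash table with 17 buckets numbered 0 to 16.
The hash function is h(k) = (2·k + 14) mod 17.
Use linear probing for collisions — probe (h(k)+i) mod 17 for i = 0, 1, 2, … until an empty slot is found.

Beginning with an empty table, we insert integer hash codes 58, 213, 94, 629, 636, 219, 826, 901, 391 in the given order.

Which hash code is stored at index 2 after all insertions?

58 hashes to 11; slot 11 is free → place at 11.
213 hashes to 15; slot 15 is free → place at 15.
94 hashes to 15; 15 taken → place at 16.
629 hashes to 14; slot 14 is free → place at 14.
636 hashes to 11; 11 taken → place at 12.
219 hashes to 10; slot 10 is free → place at 10.
826 hashes to 0; slot 0 is free → place at 0.
901 hashes to 14; 14,15,16,0 taken → place at 1.
391 hashes to 14; 14,15,16,0,1 taken → place at 2.
Table: [826, 901, 391, _, _, _, _, _, _, _, 219, 58, 636, _, 629, 213, 94]

391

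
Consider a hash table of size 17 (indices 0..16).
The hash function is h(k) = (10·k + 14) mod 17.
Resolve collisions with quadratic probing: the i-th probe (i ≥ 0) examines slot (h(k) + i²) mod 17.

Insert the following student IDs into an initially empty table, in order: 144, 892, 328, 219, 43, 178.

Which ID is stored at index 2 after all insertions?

43

144: h=9 -> slot 9
892: h=9, probe 9,10 -> slot 10
328: h=13 -> slot 13
219: h=11 -> slot 11
43: h=2 -> slot 2
178: h=9, probe 9,10,13,1 -> slot 1
Table: [., 178, 43, ., ., ., ., ., ., 144, 892, 219, ., 328, ., ., .]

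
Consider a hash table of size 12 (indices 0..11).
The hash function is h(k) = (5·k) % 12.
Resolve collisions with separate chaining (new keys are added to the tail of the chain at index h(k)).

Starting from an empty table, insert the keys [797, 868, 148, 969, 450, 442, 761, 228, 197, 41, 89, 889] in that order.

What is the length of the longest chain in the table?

797 → bucket 1
868 → bucket 8
148 → bucket 8 (collision)
969 → bucket 9
450 → bucket 6
442 → bucket 2
761 → bucket 1 (collision)
228 → bucket 0
197 → bucket 1 (collision)
41 → bucket 1 (collision)
89 → bucket 1 (collision)
889 → bucket 5
Final buckets:
0: 228
1: 797 -> 761 -> 197 -> 41 -> 89
2: 442
3: .
4: .
5: 889
6: 450
7: .
8: 868 -> 148
9: 969
10: .
11: .

5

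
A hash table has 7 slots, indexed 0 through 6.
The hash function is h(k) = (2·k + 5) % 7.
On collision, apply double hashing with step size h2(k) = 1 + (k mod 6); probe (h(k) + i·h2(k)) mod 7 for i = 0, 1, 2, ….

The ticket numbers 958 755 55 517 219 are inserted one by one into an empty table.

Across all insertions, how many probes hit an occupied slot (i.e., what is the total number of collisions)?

5

958 hashes to 3; slot 3 is free -> place at 3.
755 hashes to 3, h2=6; 3 taken -> place at 2.
55 hashes to 3, h2=2; 3 taken -> place at 5.
517 hashes to 3, h2=2; 3,5 taken -> place at 0.
219 hashes to 2, h2=4; 2 taken -> place at 6.
Table: [517, —, 755, 958, —, 55, 219]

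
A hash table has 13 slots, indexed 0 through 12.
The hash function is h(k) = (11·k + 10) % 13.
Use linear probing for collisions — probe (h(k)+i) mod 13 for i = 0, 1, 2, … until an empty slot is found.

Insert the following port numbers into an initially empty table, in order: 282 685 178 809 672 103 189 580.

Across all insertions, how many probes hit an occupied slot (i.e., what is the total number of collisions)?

9

Insert 282: h=5, slot 5 empty → index 5.
Insert 685: h=5, slot 5 occupied → index 6.
Insert 178: h=5, slots 5,6 occupied → index 7.
Insert 809: h=4, slot 4 empty → index 4.
Insert 672: h=5, slots 5,6,7 occupied → index 8.
Insert 103: h=12, slot 12 empty → index 12.
Insert 189: h=9, slot 9 empty → index 9.
Insert 580: h=7, slots 7,8,9 occupied → index 10.
Table: [∅, ∅, ∅, ∅, 809, 282, 685, 178, 672, 189, 580, ∅, 103]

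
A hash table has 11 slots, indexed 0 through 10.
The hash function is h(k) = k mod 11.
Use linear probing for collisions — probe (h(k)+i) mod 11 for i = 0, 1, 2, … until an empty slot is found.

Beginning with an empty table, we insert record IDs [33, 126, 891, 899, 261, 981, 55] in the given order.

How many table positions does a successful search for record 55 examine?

4

Insert 33: h=0, slot 0 empty → index 0.
Insert 126: h=5, slot 5 empty → index 5.
Insert 891: h=0, slot 0 occupied → index 1.
Insert 899: h=8, slot 8 empty → index 8.
Insert 261: h=8, slot 8 occupied → index 9.
Insert 981: h=2, slot 2 empty → index 2.
Insert 55: h=0, slots 0,1,2 occupied → index 3.
Table: [33, 891, 981, 55, _, 126, _, _, 899, 261, _]
Lookup 55: h=0, probe 0,1,2,3 → found at 3.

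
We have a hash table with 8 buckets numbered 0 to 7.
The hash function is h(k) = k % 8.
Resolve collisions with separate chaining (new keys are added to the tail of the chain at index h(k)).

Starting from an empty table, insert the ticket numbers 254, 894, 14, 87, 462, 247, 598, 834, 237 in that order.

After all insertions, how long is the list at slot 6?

5

Insert 254: h=6, bucket 6 empty -> new chain.
Insert 894: h=6, bucket 6 nonempty -> append to chain.
Insert 14: h=6, bucket 6 nonempty -> append to chain.
Insert 87: h=7, bucket 7 empty -> new chain.
Insert 462: h=6, bucket 6 nonempty -> append to chain.
Insert 247: h=7, bucket 7 nonempty -> append to chain.
Insert 598: h=6, bucket 6 nonempty -> append to chain.
Insert 834: h=2, bucket 2 empty -> new chain.
Insert 237: h=5, bucket 5 empty -> new chain.
Final buckets:
0: —
1: —
2: 834
3: —
4: —
5: 237
6: 254 -> 894 -> 14 -> 462 -> 598
7: 87 -> 247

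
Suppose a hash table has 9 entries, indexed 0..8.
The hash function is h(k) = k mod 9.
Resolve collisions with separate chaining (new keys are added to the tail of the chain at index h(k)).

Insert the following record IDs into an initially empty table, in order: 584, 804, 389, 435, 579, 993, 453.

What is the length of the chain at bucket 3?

5

584 -> bucket 8
804 -> bucket 3
389 -> bucket 2
435 -> bucket 3 (collision)
579 -> bucket 3 (collision)
993 -> bucket 3 (collision)
453 -> bucket 3 (collision)
Final buckets:
0: .
1: .
2: 389
3: 804 -> 435 -> 579 -> 993 -> 453
4: .
5: .
6: .
7: .
8: 584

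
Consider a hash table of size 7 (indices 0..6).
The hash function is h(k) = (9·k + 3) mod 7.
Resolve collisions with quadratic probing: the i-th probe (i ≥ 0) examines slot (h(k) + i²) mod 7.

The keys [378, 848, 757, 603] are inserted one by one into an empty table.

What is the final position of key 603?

2

378 hashes to 3; slot 3 is free -> place at 3.
848 hashes to 5; slot 5 is free -> place at 5.
757 hashes to 5; 5 taken -> place at 6.
603 hashes to 5; 5,6 taken -> place at 2.
Table: [_, _, 603, 378, _, 848, 757]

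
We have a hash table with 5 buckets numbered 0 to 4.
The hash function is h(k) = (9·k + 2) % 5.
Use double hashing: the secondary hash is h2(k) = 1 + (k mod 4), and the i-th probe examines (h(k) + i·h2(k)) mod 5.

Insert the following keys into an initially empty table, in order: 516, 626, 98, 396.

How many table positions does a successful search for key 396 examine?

516 hashes to 1; slot 1 is free -> place at 1.
626 hashes to 1, h2=3; 1 taken -> place at 4.
98 hashes to 4, h2=3; 4 taken -> place at 2.
396 hashes to 1, h2=1; 1,2 taken -> place at 3.
Table: [., 516, 98, 396, 626]
Lookup 396: h=1, h2=1, probe 1,2,3 → found at 3.

3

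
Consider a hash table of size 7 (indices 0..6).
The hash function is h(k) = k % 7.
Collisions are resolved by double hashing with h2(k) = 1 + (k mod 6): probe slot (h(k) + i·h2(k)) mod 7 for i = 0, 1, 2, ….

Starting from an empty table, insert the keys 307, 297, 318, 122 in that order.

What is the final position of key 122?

2

Insert 307: h=6, slot 6 empty => index 6.
Insert 297: h=3, slot 3 empty => index 3.
Insert 318: h=3, h2=1, slot 3 occupied => index 4.
Insert 122: h=3, h2=3, slots 3,6 occupied => index 2.
Table: [-, -, 122, 297, 318, -, 307]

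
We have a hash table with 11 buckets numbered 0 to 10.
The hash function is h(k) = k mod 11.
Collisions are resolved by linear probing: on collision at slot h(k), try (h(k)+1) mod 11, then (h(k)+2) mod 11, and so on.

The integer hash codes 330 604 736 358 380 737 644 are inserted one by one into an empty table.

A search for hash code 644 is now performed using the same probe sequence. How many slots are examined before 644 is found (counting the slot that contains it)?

3

Insert 330: h=0, slot 0 empty → index 0.
Insert 604: h=10, slot 10 empty → index 10.
Insert 736: h=10, slots 10,0 occupied → index 1.
Insert 358: h=6, slot 6 empty → index 6.
Insert 380: h=6, slot 6 occupied → index 7.
Insert 737: h=0, slots 0,1 occupied → index 2.
Insert 644: h=6, slots 6,7 occupied → index 8.
Table: [330, 736, 737, —, —, —, 358, 380, 644, —, 604]
Lookup 644: h=6, probe 6,7,8 → found at 8.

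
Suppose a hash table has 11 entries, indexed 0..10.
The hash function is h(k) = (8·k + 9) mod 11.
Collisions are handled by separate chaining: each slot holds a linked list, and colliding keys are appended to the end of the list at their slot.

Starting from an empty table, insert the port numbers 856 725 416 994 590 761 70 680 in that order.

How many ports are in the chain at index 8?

Insert 856: h=4, bucket 4 empty → new chain.
Insert 725: h=1, bucket 1 empty → new chain.
Insert 416: h=4, bucket 4 nonempty → append to chain.
Insert 994: h=8, bucket 8 empty → new chain.
Insert 590: h=10, bucket 10 empty → new chain.
Insert 761: h=3, bucket 3 empty → new chain.
Insert 70: h=8, bucket 8 nonempty → append to chain.
Insert 680: h=4, bucket 4 nonempty → append to chain.
Final buckets:
0: _
1: 725
2: _
3: 761
4: 856 -> 416 -> 680
5: _
6: _
7: _
8: 994 -> 70
9: _
10: 590

2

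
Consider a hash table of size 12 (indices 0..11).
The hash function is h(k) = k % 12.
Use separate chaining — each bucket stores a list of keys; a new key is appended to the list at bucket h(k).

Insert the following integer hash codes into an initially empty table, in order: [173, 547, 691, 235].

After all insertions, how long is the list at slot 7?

3

173 → bucket 5
547 → bucket 7
691 → bucket 7 (collision)
235 → bucket 7 (collision)
Final buckets:
0: —
1: —
2: —
3: —
4: —
5: 173
6: —
7: 547 -> 691 -> 235
8: —
9: —
10: —
11: —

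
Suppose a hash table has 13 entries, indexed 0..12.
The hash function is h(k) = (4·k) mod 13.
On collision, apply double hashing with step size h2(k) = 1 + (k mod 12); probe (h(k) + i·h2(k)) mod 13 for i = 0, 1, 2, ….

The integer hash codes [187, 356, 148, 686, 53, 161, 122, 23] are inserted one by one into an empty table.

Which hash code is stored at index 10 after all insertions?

122

Insert 187: h=7, slot 7 empty -> index 7.
Insert 356: h=7, h2=9, slot 7 occupied -> index 3.
Insert 148: h=7, h2=5, slot 7 occupied -> index 12.
Insert 686: h=1, slot 1 empty -> index 1.
Insert 53: h=4, slot 4 empty -> index 4.
Insert 161: h=7, h2=6, slot 7 occupied -> index 0.
Insert 122: h=7, h2=3, slot 7 occupied -> index 10.
Insert 23: h=1, h2=12, slots 1,0,12 occupied -> index 11.
Table: [161, 686, _, 356, 53, _, _, 187, _, _, 122, 23, 148]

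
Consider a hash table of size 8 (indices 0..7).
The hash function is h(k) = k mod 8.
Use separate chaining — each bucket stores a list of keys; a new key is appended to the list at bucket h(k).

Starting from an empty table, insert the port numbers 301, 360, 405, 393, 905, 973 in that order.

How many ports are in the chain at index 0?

301 → bucket 5
360 → bucket 0
405 → bucket 5 (collision)
393 → bucket 1
905 → bucket 1 (collision)
973 → bucket 5 (collision)
Final buckets:
0: 360
1: 393 -> 905
2: -
3: -
4: -
5: 301 -> 405 -> 973
6: -
7: -

1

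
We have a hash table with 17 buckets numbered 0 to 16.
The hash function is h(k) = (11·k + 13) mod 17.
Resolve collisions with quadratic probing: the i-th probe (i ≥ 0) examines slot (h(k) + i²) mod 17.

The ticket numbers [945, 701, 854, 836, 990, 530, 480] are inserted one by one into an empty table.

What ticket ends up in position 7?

945: h=4 -> slot 4
701: h=6 -> slot 6
854: h=6, probe 6,7 -> slot 7
836: h=12 -> slot 12
990: h=6, probe 6,7,10 -> slot 10
530: h=12, probe 12,13 -> slot 13
480: h=6, probe 6,7,10,15 -> slot 15
Table: [-, -, -, -, 945, -, 701, 854, -, -, 990, -, 836, 530, -, 480, -]

854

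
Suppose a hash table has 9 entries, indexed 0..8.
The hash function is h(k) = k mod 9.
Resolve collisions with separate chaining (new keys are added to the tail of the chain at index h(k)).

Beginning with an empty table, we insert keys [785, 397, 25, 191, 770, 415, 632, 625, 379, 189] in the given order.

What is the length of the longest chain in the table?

Insert 785: h=2, bucket 2 empty -> new chain.
Insert 397: h=1, bucket 1 empty -> new chain.
Insert 25: h=7, bucket 7 empty -> new chain.
Insert 191: h=2, bucket 2 nonempty -> append to chain.
Insert 770: h=5, bucket 5 empty -> new chain.
Insert 415: h=1, bucket 1 nonempty -> append to chain.
Insert 632: h=2, bucket 2 nonempty -> append to chain.
Insert 625: h=4, bucket 4 empty -> new chain.
Insert 379: h=1, bucket 1 nonempty -> append to chain.
Insert 189: h=0, bucket 0 empty -> new chain.
Final buckets:
0: 189
1: 397 -> 415 -> 379
2: 785 -> 191 -> 632
3: _
4: 625
5: 770
6: _
7: 25
8: _

3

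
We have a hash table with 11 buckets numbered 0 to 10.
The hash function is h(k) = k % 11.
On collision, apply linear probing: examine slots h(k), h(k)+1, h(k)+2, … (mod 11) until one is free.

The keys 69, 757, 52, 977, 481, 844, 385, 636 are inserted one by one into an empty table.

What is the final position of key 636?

4

69: h=3 -> slot 3
757: h=9 -> slot 9
52: h=8 -> slot 8
977: h=9, probe 9,10 -> slot 10
481: h=8, probe 8,9,10,0 -> slot 0
844: h=8, probe 8,9,10,0,1 -> slot 1
385: h=0, probe 0,1,2 -> slot 2
636: h=9, probe 9,10,0,1,2,3,4 -> slot 4
Table: [481, 844, 385, 69, 636, _, _, _, 52, 757, 977]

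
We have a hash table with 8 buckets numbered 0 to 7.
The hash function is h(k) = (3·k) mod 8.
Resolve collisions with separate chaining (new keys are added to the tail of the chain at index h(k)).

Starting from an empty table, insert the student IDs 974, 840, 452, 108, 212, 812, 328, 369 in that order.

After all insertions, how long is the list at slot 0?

974 → bucket 2
840 → bucket 0
452 → bucket 4
108 → bucket 4 (collision)
212 → bucket 4 (collision)
812 → bucket 4 (collision)
328 → bucket 0 (collision)
369 → bucket 3
Final buckets:
0: 840 -> 328
1: —
2: 974
3: 369
4: 452 -> 108 -> 212 -> 812
5: —
6: —
7: —

2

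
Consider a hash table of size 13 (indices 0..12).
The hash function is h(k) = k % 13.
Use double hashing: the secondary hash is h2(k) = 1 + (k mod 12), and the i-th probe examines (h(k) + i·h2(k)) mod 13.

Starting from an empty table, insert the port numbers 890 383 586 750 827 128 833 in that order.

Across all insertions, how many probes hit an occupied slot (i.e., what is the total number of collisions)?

Insert 890: h=6, slot 6 empty -> index 6.
Insert 383: h=6, h2=12, slot 6 occupied -> index 5.
Insert 586: h=1, slot 1 empty -> index 1.
Insert 750: h=9, slot 9 empty -> index 9.
Insert 827: h=8, slot 8 empty -> index 8.
Insert 128: h=11, slot 11 empty -> index 11.
Insert 833: h=1, h2=6, slot 1 occupied -> index 7.
Table: [∅, 586, ∅, ∅, ∅, 383, 890, 833, 827, 750, ∅, 128, ∅]

2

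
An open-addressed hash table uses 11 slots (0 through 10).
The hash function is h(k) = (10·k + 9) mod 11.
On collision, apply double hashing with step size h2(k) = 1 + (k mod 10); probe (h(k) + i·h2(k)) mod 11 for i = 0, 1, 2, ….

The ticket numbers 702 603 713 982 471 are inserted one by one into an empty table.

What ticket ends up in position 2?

471

Insert 702: h=0, slot 0 empty => index 0.
Insert 603: h=0, h2=4, slot 0 occupied => index 4.
Insert 713: h=0, h2=4, slots 0,4 occupied => index 8.
Insert 982: h=6, slot 6 empty => index 6.
Insert 471: h=0, h2=2, slot 0 occupied => index 2.
Table: [702, ∅, 471, ∅, 603, ∅, 982, ∅, 713, ∅, ∅]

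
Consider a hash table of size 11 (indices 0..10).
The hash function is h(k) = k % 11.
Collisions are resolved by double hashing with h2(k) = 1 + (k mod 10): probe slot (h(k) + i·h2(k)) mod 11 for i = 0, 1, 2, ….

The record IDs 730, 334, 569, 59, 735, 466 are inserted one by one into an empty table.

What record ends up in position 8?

Insert 730: h=4, slot 4 empty => index 4.
Insert 334: h=4, h2=5, slot 4 occupied => index 9.
Insert 569: h=8, slot 8 empty => index 8.
Insert 59: h=4, h2=10, slot 4 occupied => index 3.
Insert 735: h=9, h2=6, slots 9,4 occupied => index 10.
Insert 466: h=4, h2=7, slot 4 occupied => index 0.
Table: [466, _, _, 59, 730, _, _, _, 569, 334, 735]

569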